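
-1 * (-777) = 777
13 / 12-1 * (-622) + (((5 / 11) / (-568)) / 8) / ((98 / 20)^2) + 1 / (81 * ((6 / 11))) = 4542880966741 / 7290703728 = 623.11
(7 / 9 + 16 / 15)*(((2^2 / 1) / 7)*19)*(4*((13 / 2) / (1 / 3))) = 164008 / 105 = 1561.98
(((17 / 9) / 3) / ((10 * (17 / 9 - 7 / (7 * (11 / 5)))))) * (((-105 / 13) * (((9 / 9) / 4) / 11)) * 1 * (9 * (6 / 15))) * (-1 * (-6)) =-3213 / 18460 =-0.17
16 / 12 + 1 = 7 / 3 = 2.33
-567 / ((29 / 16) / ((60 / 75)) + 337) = -36288 / 21713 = -1.67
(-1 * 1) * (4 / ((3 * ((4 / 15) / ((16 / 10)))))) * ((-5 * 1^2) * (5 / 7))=200 / 7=28.57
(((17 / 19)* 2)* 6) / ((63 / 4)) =272 / 399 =0.68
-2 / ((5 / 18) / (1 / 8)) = -9 / 10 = -0.90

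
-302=-302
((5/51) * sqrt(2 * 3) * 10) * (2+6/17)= 2000 * sqrt(6)/867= 5.65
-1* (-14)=14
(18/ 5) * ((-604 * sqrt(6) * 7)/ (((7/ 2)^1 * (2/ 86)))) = -934992 * sqrt(6)/ 5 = -458050.66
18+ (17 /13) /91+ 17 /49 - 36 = -146066 /8281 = -17.64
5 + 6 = 11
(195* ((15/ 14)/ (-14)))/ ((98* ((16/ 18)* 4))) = -26325/ 614656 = -0.04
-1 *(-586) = 586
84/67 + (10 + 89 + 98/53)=362567/3551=102.10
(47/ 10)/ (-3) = -47/ 30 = -1.57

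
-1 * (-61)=61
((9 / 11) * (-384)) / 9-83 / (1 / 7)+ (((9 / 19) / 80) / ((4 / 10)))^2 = -2504472709 / 4066304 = -615.91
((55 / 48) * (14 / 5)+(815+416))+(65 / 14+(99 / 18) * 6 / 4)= 209513 / 168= 1247.10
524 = 524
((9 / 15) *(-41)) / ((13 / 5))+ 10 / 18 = -1042 / 117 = -8.91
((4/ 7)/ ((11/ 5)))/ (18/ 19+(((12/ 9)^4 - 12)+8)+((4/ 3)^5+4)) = 46170/ 1479247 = 0.03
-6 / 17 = -0.35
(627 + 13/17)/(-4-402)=-184/119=-1.55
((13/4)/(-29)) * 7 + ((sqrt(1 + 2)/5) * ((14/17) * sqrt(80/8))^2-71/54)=-6575/3132 + 392 * sqrt(3)/289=0.25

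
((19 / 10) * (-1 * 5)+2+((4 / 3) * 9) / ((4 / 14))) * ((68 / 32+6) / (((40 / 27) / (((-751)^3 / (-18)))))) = 1139812744941 / 256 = 4452393534.93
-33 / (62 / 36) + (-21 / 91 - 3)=-9024 / 403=-22.39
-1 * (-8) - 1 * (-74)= 82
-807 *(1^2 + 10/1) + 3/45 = -8876.93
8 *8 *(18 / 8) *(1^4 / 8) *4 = 72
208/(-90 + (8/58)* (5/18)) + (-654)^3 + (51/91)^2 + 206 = -6798667760845561/24304735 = -279726060.00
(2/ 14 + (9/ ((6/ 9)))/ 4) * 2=197/ 28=7.04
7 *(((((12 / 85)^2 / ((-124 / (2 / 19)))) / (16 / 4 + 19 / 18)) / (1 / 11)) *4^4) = -3649536 / 55321825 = -0.07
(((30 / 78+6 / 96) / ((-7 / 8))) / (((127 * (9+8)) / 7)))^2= 8649 / 3151025956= 0.00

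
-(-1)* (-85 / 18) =-85 / 18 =-4.72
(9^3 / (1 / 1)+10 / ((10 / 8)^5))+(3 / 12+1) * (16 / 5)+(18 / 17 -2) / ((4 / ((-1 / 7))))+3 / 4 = 219275473 / 297500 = 737.06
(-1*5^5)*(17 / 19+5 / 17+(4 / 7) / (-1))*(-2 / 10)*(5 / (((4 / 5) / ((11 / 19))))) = 59984375 / 42959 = 1396.32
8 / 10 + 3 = 19 / 5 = 3.80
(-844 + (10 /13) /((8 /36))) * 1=-10927 /13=-840.54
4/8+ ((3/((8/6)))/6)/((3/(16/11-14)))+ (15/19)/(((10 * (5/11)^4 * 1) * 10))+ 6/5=206882/653125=0.32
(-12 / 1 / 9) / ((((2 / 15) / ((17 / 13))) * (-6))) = 85 / 39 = 2.18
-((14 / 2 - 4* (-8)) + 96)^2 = -18225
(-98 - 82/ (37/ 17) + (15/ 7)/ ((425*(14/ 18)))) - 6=-21831931/ 154105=-141.67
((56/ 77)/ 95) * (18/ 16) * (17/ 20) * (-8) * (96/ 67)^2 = -2820096/ 23455025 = -0.12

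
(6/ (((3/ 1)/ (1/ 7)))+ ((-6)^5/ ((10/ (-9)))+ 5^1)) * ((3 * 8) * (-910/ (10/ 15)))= -229440744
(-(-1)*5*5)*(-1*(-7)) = 175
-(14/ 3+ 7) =-35/ 3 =-11.67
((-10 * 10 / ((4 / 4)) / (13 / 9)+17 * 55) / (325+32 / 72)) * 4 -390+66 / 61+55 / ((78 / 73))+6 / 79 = -359712448175 / 1100958378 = -326.73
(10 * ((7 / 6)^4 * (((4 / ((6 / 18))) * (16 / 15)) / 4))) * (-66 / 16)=-26411 / 108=-244.55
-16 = -16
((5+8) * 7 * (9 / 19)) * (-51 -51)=-4396.74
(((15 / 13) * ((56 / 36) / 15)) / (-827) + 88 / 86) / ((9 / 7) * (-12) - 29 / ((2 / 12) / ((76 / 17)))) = -0.00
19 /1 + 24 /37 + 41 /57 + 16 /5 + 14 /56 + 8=1342081 /42180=31.82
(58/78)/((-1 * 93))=-29/3627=-0.01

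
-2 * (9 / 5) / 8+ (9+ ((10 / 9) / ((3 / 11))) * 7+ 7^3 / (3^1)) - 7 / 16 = 326083 / 2160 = 150.96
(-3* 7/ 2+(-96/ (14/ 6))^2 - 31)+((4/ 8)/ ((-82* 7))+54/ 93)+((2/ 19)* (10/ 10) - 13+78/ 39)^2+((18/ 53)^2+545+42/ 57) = 585149696764901/ 252615830684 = 2316.36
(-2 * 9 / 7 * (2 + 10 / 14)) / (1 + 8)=-38 / 49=-0.78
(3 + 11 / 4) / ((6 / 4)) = 23 / 6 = 3.83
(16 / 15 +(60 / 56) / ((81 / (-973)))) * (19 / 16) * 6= -60553 / 720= -84.10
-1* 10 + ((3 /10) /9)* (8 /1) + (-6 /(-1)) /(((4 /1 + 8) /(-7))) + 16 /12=-119 /10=-11.90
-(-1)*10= 10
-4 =-4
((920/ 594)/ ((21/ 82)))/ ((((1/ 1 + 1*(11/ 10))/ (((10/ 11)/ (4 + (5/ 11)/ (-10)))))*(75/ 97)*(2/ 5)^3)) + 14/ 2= 696649979/ 34184997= 20.38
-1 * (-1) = 1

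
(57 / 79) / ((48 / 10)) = 95 / 632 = 0.15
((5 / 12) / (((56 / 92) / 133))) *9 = 819.38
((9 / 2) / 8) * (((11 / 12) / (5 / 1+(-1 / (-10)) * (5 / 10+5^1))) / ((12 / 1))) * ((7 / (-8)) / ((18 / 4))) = -385 / 255744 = -0.00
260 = 260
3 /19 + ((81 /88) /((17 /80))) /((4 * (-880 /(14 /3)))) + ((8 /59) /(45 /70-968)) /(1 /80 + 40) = 22122583873135 /145401120858576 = 0.15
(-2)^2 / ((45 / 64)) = 256 / 45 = 5.69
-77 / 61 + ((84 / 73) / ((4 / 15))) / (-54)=-1.34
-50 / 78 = -25 / 39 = -0.64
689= 689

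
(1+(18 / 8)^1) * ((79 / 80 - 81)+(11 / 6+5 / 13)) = -242719 / 960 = -252.83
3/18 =1/6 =0.17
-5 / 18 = -0.28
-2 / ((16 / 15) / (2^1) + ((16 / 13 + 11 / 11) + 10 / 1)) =-390 / 2489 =-0.16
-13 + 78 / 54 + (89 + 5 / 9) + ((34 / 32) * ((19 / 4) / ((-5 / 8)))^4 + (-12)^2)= 2354207 / 625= 3766.73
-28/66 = -14/33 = -0.42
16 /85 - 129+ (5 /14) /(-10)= -128.85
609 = 609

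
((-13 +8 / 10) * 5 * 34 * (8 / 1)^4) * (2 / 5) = -16990208 / 5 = -3398041.60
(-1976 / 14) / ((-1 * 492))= 247 / 861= 0.29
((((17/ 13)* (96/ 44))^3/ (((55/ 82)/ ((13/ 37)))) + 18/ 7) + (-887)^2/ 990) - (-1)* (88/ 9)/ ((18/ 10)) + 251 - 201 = 864.89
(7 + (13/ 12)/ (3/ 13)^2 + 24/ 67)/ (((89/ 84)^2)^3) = 651992882881536/ 33297746494387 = 19.58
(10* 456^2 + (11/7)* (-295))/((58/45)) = 654852375/406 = 1612936.88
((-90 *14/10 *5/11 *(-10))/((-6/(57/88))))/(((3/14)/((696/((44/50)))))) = -303738750/1331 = -228203.42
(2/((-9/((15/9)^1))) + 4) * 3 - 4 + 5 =107/9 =11.89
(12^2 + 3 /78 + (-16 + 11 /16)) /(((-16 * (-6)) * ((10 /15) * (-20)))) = -5355 /53248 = -0.10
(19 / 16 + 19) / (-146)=-323 / 2336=-0.14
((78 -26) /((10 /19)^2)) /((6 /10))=4693 /15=312.87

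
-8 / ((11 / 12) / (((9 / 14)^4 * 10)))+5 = -261605 / 26411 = -9.91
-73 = -73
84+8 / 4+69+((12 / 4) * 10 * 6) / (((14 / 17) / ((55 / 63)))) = 16945 / 49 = 345.82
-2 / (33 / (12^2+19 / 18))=-2611 / 297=-8.79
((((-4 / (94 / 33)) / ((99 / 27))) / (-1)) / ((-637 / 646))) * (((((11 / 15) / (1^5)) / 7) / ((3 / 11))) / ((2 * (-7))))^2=-4729043 / 16173796275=-0.00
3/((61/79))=237/61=3.89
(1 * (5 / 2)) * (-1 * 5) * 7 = -175 / 2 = -87.50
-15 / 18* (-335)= 1675 / 6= 279.17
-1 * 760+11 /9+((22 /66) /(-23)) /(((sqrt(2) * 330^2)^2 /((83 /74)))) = -91892733162120083 /121106252520000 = -758.78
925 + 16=941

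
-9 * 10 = -90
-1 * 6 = -6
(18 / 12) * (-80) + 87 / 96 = -3811 / 32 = -119.09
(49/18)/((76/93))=1519/456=3.33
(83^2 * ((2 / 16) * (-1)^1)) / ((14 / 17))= -117113 / 112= -1045.65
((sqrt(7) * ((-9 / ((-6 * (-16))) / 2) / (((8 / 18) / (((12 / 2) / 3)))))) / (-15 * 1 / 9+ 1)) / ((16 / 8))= 81 * sqrt(7) / 512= 0.42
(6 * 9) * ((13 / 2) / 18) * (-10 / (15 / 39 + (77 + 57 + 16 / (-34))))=-2873 / 1973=-1.46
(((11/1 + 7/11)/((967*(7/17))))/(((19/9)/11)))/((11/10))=195840/1414721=0.14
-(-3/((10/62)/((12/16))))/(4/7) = 1953/80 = 24.41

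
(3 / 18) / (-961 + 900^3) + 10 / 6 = 2429996797 / 1457998078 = 1.67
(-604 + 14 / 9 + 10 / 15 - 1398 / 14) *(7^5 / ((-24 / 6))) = 106131403 / 36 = 2948094.53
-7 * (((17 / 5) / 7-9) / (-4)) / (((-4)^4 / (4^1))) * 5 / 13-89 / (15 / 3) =-148841 / 8320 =-17.89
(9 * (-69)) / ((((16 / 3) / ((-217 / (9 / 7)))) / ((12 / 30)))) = 314433 / 40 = 7860.82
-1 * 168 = -168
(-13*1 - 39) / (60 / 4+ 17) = -1.62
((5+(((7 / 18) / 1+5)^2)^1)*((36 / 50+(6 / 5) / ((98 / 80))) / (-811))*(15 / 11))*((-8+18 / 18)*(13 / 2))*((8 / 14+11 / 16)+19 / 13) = 15158996543 / 1258931520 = 12.04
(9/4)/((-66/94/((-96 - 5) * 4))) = 14241/11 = 1294.64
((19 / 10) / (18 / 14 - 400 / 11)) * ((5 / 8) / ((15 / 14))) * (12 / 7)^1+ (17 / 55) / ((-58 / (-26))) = 0.08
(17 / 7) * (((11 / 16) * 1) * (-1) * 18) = -1683 / 56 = -30.05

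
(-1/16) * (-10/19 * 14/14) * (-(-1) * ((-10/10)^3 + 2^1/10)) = -1/38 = -0.03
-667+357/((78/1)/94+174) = -1821320/2739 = -664.96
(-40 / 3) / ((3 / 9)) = -40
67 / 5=13.40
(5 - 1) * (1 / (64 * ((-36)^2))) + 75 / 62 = 777631 / 642816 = 1.21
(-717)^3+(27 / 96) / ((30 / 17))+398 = -117952452749 / 320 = -368601414.84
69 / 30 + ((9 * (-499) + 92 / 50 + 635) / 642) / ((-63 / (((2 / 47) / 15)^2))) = 128433787949 / 55840758750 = 2.30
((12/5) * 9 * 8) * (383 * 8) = 2647296/5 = 529459.20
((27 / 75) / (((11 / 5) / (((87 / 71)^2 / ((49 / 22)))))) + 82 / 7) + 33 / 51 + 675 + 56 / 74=534645636258 / 776843305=688.23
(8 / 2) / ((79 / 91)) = 364 / 79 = 4.61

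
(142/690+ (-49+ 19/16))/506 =-262789/2793120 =-0.09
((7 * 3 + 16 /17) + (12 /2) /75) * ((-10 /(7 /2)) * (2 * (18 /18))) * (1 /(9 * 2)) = -5348 /765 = -6.99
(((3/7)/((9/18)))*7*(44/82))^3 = 2299968/68921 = 33.37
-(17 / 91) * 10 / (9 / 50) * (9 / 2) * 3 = -12750 / 91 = -140.11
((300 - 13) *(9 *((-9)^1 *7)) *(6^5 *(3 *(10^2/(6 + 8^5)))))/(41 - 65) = 1129804200/2341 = 482616.06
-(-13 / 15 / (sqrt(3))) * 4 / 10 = 26 * sqrt(3) / 225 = 0.20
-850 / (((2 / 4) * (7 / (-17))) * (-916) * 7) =-7225 / 11221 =-0.64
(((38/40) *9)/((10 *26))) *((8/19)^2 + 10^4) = 2030661/6175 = 328.85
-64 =-64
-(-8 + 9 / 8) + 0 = 55 / 8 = 6.88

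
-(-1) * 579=579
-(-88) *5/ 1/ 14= 220/ 7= 31.43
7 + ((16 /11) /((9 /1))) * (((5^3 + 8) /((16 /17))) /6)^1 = 10.81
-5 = -5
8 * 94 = 752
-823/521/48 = -823/25008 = -0.03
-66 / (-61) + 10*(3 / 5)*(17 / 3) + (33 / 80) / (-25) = 4277987 / 122000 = 35.07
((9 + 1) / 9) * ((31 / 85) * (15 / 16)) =155 / 408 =0.38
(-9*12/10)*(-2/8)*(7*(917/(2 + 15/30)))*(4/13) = 693252/325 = 2133.08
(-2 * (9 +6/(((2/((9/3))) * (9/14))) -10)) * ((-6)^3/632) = 702/79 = 8.89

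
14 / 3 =4.67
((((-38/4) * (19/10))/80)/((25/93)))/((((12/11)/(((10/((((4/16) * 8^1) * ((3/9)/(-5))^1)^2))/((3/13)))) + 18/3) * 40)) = -4800939/1372902400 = -0.00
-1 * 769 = -769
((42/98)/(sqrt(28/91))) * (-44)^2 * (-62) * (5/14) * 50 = -22506000 * sqrt(13)/49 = -1656051.78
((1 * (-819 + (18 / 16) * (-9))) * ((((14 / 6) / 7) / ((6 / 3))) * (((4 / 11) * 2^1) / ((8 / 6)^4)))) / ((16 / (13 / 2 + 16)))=-732645 / 16384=-44.72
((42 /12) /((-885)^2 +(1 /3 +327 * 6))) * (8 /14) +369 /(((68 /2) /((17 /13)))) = 14.19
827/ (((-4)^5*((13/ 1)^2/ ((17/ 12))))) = -14059/ 2076672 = -0.01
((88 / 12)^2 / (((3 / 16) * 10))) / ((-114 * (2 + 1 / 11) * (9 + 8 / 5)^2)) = -106480 / 99430173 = -0.00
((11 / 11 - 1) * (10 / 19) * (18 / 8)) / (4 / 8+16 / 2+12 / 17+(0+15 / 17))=0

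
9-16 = -7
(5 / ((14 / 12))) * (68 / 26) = 1020 / 91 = 11.21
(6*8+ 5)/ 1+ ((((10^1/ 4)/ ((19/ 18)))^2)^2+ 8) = 12050206/ 130321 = 92.47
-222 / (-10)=22.20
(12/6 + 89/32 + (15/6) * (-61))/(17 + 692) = -4727/22688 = -0.21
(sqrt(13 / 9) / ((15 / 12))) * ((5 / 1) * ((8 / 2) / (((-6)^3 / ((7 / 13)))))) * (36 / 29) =-56 * sqrt(13) / 3393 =-0.06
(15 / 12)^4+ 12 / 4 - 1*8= -655 / 256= -2.56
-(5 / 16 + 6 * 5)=-485 / 16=-30.31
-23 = -23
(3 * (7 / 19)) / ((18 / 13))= 91 / 114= 0.80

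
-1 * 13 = -13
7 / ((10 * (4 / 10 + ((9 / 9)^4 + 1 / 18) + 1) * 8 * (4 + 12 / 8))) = 63 / 9724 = 0.01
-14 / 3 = -4.67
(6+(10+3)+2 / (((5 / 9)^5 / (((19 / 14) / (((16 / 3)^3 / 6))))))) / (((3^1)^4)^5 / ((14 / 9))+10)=942076411 / 100419391196800000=0.00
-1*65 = -65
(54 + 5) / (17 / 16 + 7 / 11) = 10384 / 299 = 34.73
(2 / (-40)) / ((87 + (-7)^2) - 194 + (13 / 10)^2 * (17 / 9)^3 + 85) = -3645 / 2798597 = -0.00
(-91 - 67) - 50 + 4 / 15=-3116 / 15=-207.73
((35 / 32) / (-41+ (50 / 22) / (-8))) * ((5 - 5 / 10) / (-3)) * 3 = 165 / 1384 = 0.12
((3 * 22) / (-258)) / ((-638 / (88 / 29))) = 44 / 36163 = 0.00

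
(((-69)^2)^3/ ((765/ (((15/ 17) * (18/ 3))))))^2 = 46585319691109245650244/ 83521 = 557767743335319807.60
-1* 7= -7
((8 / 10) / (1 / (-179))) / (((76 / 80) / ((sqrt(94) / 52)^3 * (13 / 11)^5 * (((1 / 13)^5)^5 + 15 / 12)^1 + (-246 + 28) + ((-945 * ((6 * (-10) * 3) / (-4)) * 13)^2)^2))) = -14078944957961520269375040.00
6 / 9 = 0.67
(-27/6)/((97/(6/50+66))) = -14877/4850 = -3.07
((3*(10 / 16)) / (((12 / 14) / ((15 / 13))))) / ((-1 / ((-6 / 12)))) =525 / 416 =1.26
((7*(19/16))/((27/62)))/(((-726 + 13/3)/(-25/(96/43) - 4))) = 6015457/14964480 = 0.40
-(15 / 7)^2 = -225 / 49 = -4.59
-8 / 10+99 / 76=191 / 380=0.50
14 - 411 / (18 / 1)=-53 / 6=-8.83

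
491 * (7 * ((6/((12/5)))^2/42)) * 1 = 12275/24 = 511.46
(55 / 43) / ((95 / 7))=77 / 817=0.09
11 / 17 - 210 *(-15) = 3150.65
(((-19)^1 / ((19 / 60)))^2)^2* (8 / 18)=5760000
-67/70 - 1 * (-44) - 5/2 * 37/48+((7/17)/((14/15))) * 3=2424133/57120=42.44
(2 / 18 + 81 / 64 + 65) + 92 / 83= 3226331 / 47808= 67.49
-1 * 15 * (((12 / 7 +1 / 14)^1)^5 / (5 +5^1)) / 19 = -29296875 / 20437312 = -1.43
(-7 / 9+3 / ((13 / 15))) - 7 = -505 / 117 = -4.32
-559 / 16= -34.94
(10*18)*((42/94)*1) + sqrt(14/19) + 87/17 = 86.40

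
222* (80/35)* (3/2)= 5328/7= 761.14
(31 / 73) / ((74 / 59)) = 0.34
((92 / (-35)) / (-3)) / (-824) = -23 / 21630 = -0.00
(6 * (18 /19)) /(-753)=-36 /4769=-0.01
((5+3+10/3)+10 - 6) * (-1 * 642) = -9844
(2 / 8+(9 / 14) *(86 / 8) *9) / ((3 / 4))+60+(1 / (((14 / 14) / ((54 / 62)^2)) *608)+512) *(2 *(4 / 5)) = 1476184783 / 1533756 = 962.46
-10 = -10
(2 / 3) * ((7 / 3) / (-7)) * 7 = -14 / 9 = -1.56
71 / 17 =4.18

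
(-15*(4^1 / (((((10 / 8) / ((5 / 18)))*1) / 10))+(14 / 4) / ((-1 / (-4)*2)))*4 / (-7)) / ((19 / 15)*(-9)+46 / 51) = -12.97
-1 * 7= -7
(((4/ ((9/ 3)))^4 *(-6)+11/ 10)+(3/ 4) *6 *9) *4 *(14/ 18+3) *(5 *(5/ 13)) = 2078080/ 3159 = 657.83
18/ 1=18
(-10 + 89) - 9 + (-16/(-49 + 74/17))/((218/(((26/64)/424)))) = 9821824541/140311776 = 70.00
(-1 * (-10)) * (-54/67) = -540/67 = -8.06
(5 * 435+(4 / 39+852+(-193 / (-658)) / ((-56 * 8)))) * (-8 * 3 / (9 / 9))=-34801307161 / 479024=-72650.45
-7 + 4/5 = -31/5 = -6.20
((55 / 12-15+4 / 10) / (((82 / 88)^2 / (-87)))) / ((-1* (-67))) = 8435636 / 563135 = 14.98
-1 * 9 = -9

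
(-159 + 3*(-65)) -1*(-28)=-326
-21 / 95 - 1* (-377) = 35794 / 95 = 376.78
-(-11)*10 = 110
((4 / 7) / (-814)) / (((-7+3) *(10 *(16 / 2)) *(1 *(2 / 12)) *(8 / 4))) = 3 / 455840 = 0.00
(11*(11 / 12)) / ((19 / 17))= 2057 / 228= 9.02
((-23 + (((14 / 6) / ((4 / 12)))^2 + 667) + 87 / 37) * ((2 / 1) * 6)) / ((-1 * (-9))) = 34304 / 37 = 927.14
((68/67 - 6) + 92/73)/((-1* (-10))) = -9109/24455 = -0.37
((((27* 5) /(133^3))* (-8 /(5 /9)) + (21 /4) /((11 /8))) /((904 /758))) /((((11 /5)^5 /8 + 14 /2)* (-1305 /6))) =-1075895725000 /982723278493341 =-0.00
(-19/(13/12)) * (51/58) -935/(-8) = 305983/3016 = 101.45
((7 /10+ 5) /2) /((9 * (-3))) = -19 /180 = -0.11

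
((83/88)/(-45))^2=6889/15681600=0.00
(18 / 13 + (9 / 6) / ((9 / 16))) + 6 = 392 / 39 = 10.05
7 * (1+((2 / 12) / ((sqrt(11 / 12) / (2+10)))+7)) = 28 * sqrt(33) / 11+56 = 70.62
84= 84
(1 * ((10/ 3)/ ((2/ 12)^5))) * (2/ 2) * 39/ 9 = 112320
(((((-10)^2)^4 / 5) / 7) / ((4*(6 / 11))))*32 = 880000000 / 21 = 41904761.90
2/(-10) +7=34/5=6.80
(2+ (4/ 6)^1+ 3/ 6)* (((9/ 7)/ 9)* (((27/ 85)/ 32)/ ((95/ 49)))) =63/ 27200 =0.00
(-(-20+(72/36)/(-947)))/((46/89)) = 842919/21781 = 38.70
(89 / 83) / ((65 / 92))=8188 / 5395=1.52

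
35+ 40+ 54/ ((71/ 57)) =8403/ 71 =118.35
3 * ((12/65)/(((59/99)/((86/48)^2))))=183051/61360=2.98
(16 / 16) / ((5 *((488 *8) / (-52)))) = -13 / 4880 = -0.00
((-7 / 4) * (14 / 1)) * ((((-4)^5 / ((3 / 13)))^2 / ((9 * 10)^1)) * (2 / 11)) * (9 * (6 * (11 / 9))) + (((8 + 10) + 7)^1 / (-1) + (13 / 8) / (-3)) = -69466090433 / 1080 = -64320454.10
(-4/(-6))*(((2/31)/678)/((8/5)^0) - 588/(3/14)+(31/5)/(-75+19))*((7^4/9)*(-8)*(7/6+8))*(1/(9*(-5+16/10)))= -152327336149835/130238037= -1169607.13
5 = 5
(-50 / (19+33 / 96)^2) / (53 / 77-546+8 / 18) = 35481600 / 144678911473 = 0.00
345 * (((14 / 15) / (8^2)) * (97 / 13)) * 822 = 30858.59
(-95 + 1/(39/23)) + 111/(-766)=-2824741/29874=-94.56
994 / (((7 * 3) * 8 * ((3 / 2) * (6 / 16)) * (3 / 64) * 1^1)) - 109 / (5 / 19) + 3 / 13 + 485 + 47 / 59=92017058 / 310635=296.22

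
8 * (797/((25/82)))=522832/25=20913.28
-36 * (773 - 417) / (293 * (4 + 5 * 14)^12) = -801 / 493774064054049366357248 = -0.00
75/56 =1.34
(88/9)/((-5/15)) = -88/3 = -29.33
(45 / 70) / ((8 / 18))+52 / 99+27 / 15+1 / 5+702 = 3913907 / 5544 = 705.97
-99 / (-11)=9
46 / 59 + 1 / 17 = 841 / 1003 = 0.84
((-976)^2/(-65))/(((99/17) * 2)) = -8096896/6435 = -1258.26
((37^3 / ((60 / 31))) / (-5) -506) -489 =-1868743 / 300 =-6229.14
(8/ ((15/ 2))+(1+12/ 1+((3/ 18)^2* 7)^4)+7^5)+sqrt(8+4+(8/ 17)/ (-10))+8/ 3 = 2* sqrt(21590)/ 85+141287070437/ 8398080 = 16827.19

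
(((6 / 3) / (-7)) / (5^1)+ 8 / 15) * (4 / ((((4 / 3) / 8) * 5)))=16 / 7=2.29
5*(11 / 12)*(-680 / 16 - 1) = -1595 / 8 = -199.38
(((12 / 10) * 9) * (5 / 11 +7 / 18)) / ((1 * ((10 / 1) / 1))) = 501 / 550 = 0.91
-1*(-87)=87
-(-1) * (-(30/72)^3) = -125/1728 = -0.07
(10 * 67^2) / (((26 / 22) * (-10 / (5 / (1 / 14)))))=-3456530 / 13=-265886.92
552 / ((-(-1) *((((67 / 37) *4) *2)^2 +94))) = 377844 / 207991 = 1.82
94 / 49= 1.92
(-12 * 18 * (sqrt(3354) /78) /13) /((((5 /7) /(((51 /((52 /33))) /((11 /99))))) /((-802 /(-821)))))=-765317322 * sqrt(3354) /9018685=-4914.51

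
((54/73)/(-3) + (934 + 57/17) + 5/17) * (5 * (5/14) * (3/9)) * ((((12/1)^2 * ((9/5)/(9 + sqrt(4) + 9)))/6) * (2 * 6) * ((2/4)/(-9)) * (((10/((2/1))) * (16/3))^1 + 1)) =-193110124/8687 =-22229.78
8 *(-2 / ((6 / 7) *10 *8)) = -7 / 30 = -0.23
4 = 4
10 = 10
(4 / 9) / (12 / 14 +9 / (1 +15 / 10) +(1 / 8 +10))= 1120 / 36747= 0.03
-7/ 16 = -0.44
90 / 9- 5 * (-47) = 245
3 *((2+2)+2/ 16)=99/ 8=12.38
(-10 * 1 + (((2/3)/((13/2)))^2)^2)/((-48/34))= 196640309/27761292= 7.08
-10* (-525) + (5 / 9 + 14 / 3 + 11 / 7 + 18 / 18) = 331241 / 63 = 5257.79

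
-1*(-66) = 66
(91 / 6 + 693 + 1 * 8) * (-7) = -30079 / 6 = -5013.17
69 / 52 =1.33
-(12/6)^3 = -8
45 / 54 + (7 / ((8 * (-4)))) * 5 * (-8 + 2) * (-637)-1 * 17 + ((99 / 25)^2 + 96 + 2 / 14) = -857777489 / 210000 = -4084.65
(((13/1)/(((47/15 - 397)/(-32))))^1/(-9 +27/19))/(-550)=247/974820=0.00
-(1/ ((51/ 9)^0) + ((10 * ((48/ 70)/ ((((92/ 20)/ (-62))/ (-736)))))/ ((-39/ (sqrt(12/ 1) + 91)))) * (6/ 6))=317440 * sqrt(3)/ 91 + 158719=164761.00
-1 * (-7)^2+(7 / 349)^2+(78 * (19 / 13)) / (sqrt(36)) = -3653981 / 121801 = -30.00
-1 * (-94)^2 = -8836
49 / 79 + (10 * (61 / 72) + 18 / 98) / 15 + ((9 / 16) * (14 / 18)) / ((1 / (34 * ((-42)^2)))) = 54851979221 / 2090340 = 26240.70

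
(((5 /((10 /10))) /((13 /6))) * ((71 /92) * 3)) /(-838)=-3195 /501124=-0.01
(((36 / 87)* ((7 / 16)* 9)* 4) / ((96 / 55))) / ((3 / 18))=10395 / 464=22.40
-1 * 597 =-597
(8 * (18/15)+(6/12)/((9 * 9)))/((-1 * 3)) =-7781/2430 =-3.20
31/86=0.36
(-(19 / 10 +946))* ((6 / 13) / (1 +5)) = -72.92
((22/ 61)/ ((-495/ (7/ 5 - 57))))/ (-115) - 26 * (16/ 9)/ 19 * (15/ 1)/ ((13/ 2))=-168370564/ 29989125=-5.61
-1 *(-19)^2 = -361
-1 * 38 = -38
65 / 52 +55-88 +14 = -71 / 4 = -17.75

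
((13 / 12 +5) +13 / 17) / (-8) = -1397 / 1632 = -0.86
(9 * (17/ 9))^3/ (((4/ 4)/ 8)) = 39304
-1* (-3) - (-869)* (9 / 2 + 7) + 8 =20009 / 2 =10004.50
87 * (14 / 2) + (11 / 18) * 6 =1838 / 3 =612.67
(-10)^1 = -10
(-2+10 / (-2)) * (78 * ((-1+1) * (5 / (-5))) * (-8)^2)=0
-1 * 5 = -5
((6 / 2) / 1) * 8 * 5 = 120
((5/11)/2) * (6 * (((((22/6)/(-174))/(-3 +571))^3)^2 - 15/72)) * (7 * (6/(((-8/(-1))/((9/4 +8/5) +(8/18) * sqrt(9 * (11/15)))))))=-6935341884850257904948458183421991/1207787430286847635147486610325504 - 990763126407179700706922597631713 * sqrt(165)/7473184724899869742475073401389056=-7.45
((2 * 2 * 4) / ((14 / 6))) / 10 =24 / 35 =0.69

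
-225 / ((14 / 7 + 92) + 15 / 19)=-4275 / 1801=-2.37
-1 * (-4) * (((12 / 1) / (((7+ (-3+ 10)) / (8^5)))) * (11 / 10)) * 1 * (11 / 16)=2973696 / 35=84962.74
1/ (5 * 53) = 1/ 265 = 0.00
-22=-22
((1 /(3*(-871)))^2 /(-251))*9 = -1 /190418891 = -0.00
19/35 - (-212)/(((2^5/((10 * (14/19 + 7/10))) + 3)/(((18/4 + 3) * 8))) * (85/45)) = 1094317321/849065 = 1288.85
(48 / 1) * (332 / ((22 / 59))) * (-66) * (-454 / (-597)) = -426861696 / 199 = -2145033.65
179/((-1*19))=-179/19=-9.42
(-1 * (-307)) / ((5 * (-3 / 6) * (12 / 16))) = -2456 / 15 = -163.73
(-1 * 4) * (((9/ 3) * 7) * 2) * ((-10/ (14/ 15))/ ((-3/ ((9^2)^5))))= -2092070640600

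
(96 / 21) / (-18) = -16 / 63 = -0.25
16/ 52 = 4/ 13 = 0.31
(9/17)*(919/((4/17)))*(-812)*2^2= -6716052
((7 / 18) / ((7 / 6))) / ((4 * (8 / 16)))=1 / 6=0.17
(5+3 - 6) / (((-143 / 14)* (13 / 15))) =-420 / 1859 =-0.23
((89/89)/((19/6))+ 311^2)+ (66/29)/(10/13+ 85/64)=92998104853/961495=96722.40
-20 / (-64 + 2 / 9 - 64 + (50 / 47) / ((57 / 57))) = 423 / 2680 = 0.16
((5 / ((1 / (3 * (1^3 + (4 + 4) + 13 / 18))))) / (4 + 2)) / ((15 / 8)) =350 / 27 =12.96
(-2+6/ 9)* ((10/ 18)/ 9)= -20/ 243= -0.08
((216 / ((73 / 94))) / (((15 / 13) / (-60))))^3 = -1176941414442074112 / 389017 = -3025424118848.47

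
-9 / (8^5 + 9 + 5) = -9 / 32782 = -0.00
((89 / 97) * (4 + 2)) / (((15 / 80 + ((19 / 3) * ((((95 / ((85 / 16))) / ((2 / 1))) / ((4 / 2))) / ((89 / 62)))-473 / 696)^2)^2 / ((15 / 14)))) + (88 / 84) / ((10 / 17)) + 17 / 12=260432473393305462529057384555271 / 81444606583714948058460405988740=3.20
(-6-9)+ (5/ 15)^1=-44/ 3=-14.67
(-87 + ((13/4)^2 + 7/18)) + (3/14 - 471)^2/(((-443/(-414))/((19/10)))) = 6149575527443/15629040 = 393471.10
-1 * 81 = -81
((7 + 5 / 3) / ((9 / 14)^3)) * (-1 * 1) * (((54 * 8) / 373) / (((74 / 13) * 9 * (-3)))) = 7419776 / 30182787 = 0.25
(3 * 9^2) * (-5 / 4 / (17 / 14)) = -8505 / 34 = -250.15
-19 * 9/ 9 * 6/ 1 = -114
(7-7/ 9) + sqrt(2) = sqrt(2) + 56/ 9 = 7.64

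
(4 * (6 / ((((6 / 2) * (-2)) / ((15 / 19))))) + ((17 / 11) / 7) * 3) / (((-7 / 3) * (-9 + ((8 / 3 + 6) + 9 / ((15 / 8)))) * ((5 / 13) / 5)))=2135835 / 686147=3.11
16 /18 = 8 /9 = 0.89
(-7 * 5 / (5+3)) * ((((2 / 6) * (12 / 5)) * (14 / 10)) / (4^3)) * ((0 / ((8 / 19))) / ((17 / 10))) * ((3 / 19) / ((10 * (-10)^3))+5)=0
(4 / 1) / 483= 4 / 483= 0.01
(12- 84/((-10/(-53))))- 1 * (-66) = -1836/5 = -367.20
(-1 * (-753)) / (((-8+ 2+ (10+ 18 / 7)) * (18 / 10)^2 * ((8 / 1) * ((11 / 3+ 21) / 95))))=4172875 / 245088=17.03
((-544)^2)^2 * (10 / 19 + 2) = 221249977505.68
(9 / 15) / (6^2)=1 / 60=0.02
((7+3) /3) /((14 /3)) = 5 /7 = 0.71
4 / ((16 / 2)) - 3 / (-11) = 17 / 22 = 0.77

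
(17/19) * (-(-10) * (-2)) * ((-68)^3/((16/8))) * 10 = 28133389.47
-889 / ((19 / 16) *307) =-14224 / 5833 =-2.44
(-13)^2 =169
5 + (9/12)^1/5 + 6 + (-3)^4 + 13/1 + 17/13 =27679/260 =106.46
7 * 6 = 42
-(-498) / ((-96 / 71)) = -5893 / 16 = -368.31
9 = 9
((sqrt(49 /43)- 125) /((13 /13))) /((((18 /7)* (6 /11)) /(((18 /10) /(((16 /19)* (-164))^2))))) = -694925 /82624512 + 194579* sqrt(43) /17764270080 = -0.01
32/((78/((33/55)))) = 16/65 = 0.25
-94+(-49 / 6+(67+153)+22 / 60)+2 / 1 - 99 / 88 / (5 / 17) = 931 / 8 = 116.38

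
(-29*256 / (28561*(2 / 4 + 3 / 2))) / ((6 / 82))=-152192 / 85683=-1.78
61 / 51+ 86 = 4447 / 51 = 87.20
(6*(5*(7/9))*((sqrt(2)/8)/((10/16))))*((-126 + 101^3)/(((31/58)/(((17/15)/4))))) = 3604099.36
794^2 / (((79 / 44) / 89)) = 2468787376 / 79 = 31250473.11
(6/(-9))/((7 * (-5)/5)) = 2/21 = 0.10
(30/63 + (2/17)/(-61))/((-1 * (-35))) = 10328/762195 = 0.01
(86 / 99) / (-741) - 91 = -91.00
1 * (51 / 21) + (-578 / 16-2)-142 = -9951 / 56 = -177.70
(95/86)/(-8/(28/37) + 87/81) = -3591/30874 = -0.12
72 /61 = 1.18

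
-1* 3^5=-243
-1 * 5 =-5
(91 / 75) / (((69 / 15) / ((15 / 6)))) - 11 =-1427 / 138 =-10.34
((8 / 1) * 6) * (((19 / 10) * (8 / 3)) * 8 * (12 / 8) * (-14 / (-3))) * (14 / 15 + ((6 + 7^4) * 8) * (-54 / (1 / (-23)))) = 24428710964224 / 75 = 325716146189.65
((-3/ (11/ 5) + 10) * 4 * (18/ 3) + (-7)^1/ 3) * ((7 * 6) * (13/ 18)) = 615433/ 99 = 6216.49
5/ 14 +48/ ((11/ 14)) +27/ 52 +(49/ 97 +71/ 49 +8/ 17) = 2976080771/ 46218172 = 64.39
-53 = -53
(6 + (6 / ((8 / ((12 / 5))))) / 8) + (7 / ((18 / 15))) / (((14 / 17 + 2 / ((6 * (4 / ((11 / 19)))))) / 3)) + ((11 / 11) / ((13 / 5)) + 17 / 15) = 146629741 / 5271240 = 27.82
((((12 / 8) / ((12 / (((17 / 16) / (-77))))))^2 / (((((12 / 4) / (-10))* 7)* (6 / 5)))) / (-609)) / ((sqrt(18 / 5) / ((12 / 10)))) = 1445* sqrt(10) / 3726998618112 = 0.00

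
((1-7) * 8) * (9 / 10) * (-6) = 1296 / 5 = 259.20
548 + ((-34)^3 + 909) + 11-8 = -37844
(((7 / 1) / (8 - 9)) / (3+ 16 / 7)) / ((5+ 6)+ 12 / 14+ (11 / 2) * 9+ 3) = -686 / 33337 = -0.02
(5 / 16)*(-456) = -285 / 2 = -142.50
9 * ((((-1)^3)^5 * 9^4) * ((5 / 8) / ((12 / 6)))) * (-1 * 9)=2657205 / 16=166075.31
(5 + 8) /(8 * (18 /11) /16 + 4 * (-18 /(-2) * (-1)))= -143 /387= -0.37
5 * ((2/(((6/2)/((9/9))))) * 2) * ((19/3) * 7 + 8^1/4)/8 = 695/18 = 38.61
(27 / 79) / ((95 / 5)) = 27 / 1501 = 0.02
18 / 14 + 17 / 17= 16 / 7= 2.29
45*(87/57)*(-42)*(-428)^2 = -10040315040/19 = -528437633.68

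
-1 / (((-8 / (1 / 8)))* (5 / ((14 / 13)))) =0.00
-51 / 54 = -17 / 18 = -0.94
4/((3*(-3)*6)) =-2/27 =-0.07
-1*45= -45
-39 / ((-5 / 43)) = 1677 / 5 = 335.40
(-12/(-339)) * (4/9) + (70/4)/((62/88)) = 783586/31527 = 24.85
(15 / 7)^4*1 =50625 / 2401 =21.08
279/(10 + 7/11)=341/13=26.23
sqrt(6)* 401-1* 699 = -699 +401* sqrt(6) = 283.25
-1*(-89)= 89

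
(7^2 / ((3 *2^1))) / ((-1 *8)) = -49 / 48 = -1.02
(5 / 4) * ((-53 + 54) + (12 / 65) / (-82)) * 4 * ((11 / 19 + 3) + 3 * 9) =1544879 / 10127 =152.55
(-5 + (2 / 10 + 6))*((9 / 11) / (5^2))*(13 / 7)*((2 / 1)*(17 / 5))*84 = 286416 / 6875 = 41.66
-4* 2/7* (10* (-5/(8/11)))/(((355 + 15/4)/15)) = 6600/2009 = 3.29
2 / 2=1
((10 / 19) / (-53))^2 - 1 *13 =-13182537 / 1014049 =-13.00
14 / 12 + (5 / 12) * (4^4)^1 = 647 / 6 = 107.83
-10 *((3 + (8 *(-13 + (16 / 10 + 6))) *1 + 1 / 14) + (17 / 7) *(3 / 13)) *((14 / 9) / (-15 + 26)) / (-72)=-36007 / 46332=-0.78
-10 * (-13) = 130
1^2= 1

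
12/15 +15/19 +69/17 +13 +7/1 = 41422/1615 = 25.65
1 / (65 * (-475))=-1 / 30875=-0.00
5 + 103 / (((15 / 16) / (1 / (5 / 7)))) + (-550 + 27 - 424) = -59114 / 75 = -788.19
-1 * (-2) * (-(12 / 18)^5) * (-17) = 1088 / 243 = 4.48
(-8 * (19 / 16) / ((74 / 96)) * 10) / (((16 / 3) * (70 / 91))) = -2223 / 74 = -30.04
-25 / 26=-0.96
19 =19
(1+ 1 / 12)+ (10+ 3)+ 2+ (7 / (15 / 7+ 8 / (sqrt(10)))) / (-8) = 15.90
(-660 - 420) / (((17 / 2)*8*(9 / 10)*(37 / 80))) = -24000 / 629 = -38.16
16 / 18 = 0.89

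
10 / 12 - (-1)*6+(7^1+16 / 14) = 629 / 42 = 14.98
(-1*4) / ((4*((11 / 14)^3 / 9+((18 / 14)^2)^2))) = -172872 / 481709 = -0.36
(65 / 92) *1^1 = 65 / 92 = 0.71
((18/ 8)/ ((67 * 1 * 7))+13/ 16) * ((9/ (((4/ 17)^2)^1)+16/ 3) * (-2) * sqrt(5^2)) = -247129235/ 180096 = -1372.21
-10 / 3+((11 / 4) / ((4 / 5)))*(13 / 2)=19.01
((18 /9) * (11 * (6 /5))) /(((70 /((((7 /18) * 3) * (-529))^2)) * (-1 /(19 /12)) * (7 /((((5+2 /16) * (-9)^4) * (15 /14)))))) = -1170610070.52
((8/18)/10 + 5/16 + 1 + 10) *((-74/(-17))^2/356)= 658489/1089360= 0.60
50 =50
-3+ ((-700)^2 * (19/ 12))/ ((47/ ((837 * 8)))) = 5194979859/ 47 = 110531486.36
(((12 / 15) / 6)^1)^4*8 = 128 / 50625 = 0.00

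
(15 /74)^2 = 225 /5476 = 0.04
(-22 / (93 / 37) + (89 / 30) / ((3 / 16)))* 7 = 69034 / 1395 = 49.49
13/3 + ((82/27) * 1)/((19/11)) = 3125/513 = 6.09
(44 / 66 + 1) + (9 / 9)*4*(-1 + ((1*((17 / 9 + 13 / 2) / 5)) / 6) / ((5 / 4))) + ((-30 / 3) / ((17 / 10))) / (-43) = -642301 / 493425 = -1.30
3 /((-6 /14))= -7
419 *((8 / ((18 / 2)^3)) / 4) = 838 / 729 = 1.15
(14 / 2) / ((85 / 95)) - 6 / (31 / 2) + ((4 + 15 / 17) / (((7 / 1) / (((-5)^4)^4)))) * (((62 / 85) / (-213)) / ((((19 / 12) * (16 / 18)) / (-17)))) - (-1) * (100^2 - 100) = 21907611559830392 / 4976461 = 4402247211.39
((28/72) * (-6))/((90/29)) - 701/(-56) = 88951/7560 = 11.77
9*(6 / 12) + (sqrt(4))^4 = 41 / 2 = 20.50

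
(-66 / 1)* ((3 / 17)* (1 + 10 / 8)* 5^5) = -2784375 / 34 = -81893.38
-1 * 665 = -665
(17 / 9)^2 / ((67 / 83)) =23987 / 5427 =4.42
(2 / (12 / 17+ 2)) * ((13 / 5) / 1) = 221 / 115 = 1.92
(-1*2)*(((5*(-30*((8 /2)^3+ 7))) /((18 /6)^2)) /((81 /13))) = 92300 /243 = 379.84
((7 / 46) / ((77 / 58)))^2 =841 / 64009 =0.01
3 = 3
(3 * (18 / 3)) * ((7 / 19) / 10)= 63 / 95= 0.66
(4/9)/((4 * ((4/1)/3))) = 1/12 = 0.08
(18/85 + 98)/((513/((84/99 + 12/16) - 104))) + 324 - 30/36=873631087/2877930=303.56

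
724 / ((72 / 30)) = 905 / 3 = 301.67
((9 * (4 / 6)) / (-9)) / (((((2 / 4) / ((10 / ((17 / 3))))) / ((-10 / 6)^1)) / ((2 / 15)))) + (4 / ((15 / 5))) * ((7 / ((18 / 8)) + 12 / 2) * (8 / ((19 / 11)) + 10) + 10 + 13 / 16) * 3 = 577.01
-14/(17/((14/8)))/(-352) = 49/11968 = 0.00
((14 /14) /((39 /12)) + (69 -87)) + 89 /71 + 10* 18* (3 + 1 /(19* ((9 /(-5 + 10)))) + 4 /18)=9975473 /17537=568.82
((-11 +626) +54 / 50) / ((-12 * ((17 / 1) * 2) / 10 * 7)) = -151 / 70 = -2.16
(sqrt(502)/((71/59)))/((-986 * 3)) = -59 * sqrt(502)/210018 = -0.01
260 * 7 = 1820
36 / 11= 3.27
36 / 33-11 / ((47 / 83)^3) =-67940351 / 1142053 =-59.49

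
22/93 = 0.24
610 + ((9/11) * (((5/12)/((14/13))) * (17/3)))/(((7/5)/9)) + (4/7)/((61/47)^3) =608575114017/978742072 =621.79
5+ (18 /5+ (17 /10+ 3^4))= 91.30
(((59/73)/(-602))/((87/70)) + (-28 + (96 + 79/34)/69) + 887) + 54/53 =3250112281595/3772870826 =861.44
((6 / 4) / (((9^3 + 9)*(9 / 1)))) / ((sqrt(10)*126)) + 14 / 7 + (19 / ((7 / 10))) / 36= sqrt(10) / 5579280 + 347 / 126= 2.75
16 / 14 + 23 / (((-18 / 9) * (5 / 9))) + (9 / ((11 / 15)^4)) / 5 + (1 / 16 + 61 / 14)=-10440251 / 1171280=-8.91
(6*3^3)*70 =11340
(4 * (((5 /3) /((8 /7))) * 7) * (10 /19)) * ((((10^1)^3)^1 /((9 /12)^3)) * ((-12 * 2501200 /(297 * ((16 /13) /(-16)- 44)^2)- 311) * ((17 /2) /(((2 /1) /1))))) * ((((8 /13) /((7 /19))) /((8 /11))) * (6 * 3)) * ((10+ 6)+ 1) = -19096687532770400000 /345730437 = -55235771829.86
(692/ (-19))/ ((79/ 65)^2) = -2923700/ 118579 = -24.66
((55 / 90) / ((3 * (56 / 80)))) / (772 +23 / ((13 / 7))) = 65 / 175203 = 0.00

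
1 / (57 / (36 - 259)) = -223 / 57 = -3.91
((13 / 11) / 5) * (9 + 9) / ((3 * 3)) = 0.47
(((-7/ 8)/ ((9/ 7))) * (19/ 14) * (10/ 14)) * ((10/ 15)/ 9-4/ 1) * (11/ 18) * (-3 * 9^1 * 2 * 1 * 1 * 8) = -55385/ 81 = -683.77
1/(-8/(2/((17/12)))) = -3/17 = -0.18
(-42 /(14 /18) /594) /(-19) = 1 /209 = 0.00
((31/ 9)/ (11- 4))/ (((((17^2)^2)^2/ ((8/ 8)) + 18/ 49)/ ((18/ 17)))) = 434/ 5810805948659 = 0.00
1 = 1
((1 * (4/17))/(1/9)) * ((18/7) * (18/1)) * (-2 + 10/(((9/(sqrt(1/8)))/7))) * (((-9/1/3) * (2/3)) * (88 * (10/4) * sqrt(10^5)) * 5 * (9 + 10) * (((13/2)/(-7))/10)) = -63382176000 * sqrt(10)/833 + 17606160000 * sqrt(5)/119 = 90213631.29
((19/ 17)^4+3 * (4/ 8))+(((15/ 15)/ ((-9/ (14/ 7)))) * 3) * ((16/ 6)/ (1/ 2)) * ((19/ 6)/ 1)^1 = -36978233/ 4510134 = -8.20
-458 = -458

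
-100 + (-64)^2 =3996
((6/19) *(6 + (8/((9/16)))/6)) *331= 149612/171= 874.92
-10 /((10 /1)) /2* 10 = -5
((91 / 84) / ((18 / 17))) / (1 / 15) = 1105 / 72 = 15.35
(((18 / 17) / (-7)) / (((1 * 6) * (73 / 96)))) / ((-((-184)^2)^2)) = 9 / 311165282176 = 0.00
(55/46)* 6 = 165/23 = 7.17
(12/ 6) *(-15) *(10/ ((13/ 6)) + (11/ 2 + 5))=-5895/ 13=-453.46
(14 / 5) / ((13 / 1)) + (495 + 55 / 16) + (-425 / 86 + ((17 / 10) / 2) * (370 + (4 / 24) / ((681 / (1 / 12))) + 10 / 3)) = 444596488649 / 548177760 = 811.04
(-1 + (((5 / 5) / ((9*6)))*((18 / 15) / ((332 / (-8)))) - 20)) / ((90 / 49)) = -3843413 / 336150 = -11.43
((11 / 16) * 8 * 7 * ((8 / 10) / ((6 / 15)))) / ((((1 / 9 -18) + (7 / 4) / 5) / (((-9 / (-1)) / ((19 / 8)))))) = -12960 / 779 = -16.64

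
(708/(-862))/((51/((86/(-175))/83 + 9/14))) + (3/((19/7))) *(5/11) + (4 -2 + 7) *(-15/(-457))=8005290889699/10164939983275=0.79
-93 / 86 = -1.08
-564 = -564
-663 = -663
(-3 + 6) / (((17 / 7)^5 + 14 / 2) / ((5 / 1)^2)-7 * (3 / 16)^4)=27536588800 / 33507917997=0.82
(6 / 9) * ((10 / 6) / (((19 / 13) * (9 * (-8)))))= -65 / 6156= -0.01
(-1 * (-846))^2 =715716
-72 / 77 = -0.94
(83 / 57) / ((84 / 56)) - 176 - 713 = -151853 / 171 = -888.03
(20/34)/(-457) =-10/7769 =-0.00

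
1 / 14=0.07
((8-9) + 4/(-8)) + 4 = 5/2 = 2.50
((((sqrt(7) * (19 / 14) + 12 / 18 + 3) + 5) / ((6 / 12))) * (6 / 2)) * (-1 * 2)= -104-114 * sqrt(7) / 7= -147.09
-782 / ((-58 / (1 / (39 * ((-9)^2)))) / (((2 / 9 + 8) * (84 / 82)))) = 405076 / 11268153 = 0.04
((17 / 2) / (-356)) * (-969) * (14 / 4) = 115311 / 1424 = 80.98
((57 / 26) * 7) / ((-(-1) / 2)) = 399 / 13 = 30.69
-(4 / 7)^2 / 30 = -8 / 735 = -0.01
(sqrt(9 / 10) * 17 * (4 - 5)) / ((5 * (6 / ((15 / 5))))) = -1.61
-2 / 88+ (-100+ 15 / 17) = -99.14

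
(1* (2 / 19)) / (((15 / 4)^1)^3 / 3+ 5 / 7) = 896 / 155705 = 0.01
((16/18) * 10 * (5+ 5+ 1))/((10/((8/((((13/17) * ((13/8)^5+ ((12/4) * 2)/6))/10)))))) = 3921674240/47275137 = 82.95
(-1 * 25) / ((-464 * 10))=5 / 928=0.01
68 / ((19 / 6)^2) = 2448 / 361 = 6.78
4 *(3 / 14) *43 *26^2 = 174408 / 7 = 24915.43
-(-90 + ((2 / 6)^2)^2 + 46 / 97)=703307 / 7857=89.51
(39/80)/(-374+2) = -13/9920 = -0.00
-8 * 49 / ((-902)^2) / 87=-0.00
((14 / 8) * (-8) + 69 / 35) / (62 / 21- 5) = 1263 / 215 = 5.87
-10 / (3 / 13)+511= 1403 / 3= 467.67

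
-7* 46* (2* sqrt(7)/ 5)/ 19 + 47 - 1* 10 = 37 - 644* sqrt(7)/ 95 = 19.06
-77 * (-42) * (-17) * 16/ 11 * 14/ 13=-1119552/ 13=-86119.38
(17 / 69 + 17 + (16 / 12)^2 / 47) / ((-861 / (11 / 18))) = -924869 / 75390021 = -0.01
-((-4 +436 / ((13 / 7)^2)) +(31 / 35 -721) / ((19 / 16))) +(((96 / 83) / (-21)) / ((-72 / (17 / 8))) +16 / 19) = 81406444519 / 167903190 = 484.84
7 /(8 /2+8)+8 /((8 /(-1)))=-0.42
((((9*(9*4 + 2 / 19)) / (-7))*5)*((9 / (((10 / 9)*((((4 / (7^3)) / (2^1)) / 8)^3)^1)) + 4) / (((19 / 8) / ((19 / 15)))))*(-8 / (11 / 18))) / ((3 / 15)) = 35425596110994432 / 209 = 169500459861217.38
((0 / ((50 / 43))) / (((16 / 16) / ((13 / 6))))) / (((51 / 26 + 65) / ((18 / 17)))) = 0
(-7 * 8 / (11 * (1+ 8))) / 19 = -56 / 1881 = -0.03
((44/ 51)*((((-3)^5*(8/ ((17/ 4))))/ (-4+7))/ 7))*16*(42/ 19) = -3649536/ 5491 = -664.64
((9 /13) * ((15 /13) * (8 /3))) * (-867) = -312120 /169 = -1846.86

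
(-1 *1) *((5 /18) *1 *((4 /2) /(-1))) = 5 /9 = 0.56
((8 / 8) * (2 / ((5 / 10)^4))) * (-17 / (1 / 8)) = -4352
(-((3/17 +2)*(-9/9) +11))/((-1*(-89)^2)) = 150/134657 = 0.00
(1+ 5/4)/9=1/4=0.25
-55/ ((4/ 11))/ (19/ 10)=-3025/ 38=-79.61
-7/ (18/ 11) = -4.28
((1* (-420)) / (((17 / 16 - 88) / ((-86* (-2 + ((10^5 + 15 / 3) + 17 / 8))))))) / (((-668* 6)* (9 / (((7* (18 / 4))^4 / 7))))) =301072017150135 / 1858376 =162008128.15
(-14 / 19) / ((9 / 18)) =-28 / 19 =-1.47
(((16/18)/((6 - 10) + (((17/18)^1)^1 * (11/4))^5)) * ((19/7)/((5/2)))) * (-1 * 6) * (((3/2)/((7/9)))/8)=-661741830144/54127781198855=-0.01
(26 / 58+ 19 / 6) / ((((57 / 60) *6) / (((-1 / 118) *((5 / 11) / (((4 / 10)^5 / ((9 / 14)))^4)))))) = -1093246936798095703125 / 28809674220371968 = -37947.22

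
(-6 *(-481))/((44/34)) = 24531/11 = 2230.09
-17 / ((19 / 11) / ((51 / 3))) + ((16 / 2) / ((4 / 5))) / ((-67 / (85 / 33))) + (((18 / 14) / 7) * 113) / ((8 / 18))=-996295747 / 8233764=-121.00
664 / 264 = 83 / 33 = 2.52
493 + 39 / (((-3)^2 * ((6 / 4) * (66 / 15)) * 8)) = 390521 / 792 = 493.08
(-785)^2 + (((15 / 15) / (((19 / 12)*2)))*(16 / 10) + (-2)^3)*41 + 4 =58512563 / 95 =615921.72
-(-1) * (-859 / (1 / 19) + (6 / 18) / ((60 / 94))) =-1468843 / 90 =-16320.48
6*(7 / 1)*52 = 2184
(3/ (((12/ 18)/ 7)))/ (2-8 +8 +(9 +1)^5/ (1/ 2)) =63/ 400004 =0.00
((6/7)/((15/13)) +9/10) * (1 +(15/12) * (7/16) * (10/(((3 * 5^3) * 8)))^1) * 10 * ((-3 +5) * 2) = 88481/1344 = 65.83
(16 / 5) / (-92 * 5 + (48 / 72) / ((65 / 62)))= -78 / 11197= -0.01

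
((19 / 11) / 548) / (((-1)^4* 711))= 19 / 4285908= 0.00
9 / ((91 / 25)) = 225 / 91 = 2.47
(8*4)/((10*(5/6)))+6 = 246/25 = 9.84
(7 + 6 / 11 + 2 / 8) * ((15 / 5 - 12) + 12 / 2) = -1029 / 44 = -23.39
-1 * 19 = -19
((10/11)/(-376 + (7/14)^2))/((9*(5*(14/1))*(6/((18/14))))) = -2/2430351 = -0.00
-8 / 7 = -1.14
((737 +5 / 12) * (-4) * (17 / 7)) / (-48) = 150433 / 1008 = 149.24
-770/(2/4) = -1540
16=16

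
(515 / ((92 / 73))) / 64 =37595 / 5888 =6.39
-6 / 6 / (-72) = 1 / 72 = 0.01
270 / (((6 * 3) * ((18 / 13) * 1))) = 65 / 6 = 10.83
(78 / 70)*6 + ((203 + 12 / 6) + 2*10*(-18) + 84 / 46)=-117923 / 805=-146.49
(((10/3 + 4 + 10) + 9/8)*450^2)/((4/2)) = 1868906.25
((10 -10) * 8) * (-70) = 0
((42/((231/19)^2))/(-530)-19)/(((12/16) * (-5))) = 51177184/10100475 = 5.07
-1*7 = -7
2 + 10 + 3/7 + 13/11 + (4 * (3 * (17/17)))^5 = 248845.61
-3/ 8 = -0.38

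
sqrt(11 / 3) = sqrt(33) / 3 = 1.91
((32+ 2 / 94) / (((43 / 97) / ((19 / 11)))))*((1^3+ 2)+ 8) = 64505 / 47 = 1372.45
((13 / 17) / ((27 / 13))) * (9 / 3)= 169 / 153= 1.10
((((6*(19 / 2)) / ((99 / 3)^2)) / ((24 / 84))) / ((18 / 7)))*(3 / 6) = 931 / 26136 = 0.04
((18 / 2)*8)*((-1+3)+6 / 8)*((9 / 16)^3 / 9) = 8019 / 2048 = 3.92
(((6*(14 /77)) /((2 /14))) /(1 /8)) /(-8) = -84 /11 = -7.64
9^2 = 81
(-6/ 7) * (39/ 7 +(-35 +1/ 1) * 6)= 8334/ 49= 170.08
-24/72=-1/3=-0.33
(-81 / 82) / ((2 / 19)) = -1539 / 164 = -9.38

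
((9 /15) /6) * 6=3 /5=0.60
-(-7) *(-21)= -147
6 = 6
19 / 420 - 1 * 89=-37361 / 420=-88.95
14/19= 0.74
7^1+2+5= 14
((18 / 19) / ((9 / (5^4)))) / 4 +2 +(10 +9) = 1423 / 38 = 37.45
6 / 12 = 1 / 2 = 0.50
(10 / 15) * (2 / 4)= 1 / 3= 0.33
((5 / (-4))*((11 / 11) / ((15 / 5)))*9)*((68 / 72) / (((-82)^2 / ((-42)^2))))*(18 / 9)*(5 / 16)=-62475 / 107584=-0.58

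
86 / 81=1.06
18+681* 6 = 4104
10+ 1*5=15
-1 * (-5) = 5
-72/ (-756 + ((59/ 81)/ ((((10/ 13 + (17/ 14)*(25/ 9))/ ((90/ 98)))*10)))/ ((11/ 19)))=637560/ 6694133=0.10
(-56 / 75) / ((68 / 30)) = -28 / 85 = -0.33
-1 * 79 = -79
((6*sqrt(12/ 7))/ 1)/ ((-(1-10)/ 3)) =4*sqrt(21)/ 7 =2.62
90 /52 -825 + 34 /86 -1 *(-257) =-632647 /1118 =-565.87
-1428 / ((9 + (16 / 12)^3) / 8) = -308448 / 307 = -1004.72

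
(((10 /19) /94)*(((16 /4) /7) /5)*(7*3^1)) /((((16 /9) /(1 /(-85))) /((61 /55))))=-0.00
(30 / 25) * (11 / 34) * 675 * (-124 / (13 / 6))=-3314520 / 221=-14997.83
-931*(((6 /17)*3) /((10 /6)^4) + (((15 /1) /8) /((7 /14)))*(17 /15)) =-173591467 /42500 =-4084.51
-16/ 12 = -4/ 3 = -1.33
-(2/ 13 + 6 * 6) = -470/ 13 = -36.15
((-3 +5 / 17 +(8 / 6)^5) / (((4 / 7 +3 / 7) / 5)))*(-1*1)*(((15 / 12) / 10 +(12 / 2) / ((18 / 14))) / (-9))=1791125 / 446148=4.01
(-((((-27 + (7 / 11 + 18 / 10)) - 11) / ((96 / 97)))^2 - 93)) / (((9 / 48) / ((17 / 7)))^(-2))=-102304468161 / 14323302400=-7.14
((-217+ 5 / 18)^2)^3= 3524160684288108173401 / 34012224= 103614532360133.47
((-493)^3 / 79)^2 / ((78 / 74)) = 531230791277526013 / 243399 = 2182551248269.41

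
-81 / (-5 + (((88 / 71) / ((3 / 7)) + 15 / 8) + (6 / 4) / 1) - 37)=138024 / 60889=2.27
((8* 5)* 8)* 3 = 960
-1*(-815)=815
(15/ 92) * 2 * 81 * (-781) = -948915/ 46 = -20628.59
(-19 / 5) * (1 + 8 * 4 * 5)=-3059 / 5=-611.80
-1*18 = -18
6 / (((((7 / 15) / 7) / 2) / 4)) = 720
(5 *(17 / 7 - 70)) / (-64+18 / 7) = 11 / 2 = 5.50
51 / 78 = 17 / 26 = 0.65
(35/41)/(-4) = -35/164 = -0.21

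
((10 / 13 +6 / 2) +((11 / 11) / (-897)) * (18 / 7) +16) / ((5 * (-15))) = -0.26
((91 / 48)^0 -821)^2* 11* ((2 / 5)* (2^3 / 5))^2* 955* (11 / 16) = 9945495296 / 5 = 1989099059.20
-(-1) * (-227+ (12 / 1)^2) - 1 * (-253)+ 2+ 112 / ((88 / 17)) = 2130 / 11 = 193.64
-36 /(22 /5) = -90 /11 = -8.18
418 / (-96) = -4.35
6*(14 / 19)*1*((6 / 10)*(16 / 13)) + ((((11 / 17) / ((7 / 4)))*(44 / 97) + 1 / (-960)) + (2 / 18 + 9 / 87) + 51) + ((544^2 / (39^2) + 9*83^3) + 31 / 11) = 175242817812093896951 / 34051964506560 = 5146335.03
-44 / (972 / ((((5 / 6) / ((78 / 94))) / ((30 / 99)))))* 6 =-5687 / 6318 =-0.90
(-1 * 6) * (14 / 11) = -84 / 11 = -7.64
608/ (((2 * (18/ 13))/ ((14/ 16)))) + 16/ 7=12247/ 63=194.40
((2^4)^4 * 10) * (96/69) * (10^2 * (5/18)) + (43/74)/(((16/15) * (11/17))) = 68283271389755/2695968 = 25327923.55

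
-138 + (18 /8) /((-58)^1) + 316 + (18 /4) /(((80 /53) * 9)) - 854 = -3135283 /4640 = -675.71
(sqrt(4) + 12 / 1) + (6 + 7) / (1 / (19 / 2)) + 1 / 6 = 413 / 3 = 137.67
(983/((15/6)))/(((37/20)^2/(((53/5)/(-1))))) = -1667168/1369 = -1217.80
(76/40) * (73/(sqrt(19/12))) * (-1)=-73 * sqrt(57)/5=-110.23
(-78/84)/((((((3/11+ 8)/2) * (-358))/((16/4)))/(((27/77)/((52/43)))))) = 1161/1596322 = 0.00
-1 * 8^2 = -64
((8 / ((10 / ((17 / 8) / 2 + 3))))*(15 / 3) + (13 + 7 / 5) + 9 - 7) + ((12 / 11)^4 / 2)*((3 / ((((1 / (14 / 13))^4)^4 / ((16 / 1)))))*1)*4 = 477.67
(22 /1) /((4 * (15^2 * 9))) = 11 /4050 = 0.00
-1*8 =-8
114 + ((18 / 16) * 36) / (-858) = 65181 / 572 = 113.95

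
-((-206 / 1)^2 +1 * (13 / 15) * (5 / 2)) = -42438.17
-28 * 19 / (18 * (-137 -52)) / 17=0.01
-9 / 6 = -3 / 2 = -1.50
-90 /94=-45 /47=-0.96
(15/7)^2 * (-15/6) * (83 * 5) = -466875/98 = -4764.03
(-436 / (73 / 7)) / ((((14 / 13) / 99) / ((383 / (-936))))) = 459217 / 292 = 1572.66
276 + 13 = 289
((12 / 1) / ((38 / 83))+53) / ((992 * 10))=0.01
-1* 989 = -989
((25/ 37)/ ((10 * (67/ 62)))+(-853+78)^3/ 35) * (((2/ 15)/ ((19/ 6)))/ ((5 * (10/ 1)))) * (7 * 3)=-276944582448/ 1177525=-235192.10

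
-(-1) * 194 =194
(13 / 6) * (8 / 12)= 13 / 9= 1.44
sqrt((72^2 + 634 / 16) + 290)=39 * sqrt(58) / 4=74.25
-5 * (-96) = 480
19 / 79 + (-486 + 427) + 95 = 2863 / 79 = 36.24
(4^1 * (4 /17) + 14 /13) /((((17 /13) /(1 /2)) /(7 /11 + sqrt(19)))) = 3.85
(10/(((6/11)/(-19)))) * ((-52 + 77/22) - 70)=82555/2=41277.50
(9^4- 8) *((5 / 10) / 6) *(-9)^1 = -19659 / 4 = -4914.75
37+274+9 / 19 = 5918 / 19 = 311.47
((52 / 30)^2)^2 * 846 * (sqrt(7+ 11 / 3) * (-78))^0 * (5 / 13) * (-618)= -680683328 / 375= -1815155.54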